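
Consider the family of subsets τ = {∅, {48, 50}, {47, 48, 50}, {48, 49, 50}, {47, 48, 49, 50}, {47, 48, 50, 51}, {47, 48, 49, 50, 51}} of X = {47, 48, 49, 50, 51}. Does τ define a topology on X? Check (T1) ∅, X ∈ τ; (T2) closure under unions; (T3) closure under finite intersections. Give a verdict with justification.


τ IS a topology on X.

Axiom (T1): ∅ ∈ τ? Yes; X ∈ τ? Yes.
Axiom (T2/T3): check pairwise unions and intersections of members of τ.
All pairwise intersections and unions checked — each lies in τ. Therefore τ satisfies (T1), (T2), (T3): it IS a topology on X.


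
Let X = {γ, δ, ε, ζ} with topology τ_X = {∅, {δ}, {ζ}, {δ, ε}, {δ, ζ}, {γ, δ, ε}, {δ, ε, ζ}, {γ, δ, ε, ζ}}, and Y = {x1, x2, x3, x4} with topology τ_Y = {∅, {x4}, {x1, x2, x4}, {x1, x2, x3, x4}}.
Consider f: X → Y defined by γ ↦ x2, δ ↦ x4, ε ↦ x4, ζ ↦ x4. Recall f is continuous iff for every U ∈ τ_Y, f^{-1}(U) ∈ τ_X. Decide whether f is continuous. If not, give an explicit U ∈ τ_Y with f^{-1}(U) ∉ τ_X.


f IS continuous.

Compute f^{-1}(U) for each U ∈ τ_Y:
  U = ∅: f^{-1}(U) = ∅ ∈ τ_X ✓.
  U = {x4}: f^{-1}(U) = {δ, ε, ζ} ∈ τ_X ✓.
  U = {x1, x2, x4}: f^{-1}(U) = {γ, δ, ε, ζ} ∈ τ_X ✓.
  U = {x1, x2, x3, x4}: f^{-1}(U) = {γ, δ, ε, ζ} ∈ τ_X ✓.
Every preimage lies in τ_X, so f IS continuous.


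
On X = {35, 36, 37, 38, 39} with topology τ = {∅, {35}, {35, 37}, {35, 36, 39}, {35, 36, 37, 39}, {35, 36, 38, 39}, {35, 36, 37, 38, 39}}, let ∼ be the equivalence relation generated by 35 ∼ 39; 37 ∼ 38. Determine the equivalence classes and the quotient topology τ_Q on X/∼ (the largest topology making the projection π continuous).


X/∼ = {[35=39], [36], [37=38]}; |τ_Q| = 3.

Equivalence classes: [35=39], [36], [37=38].
Quotient map π: X → X/∼ sends 35 ↦ [35=39], 36 ↦ [36], 37 ↦ [37=38], 38 ↦ [37=38], 39 ↦ [35=39].
For each subset V ⊆ X/∼, compute π^{-1}(V) ⊆ X and check whether π^{-1}(V) ∈ τ. V is open in τ_Q iff π^{-1}(V) ∈ τ.
  V = {}: π^{-1}(V) = ∅ ∈ τ ✓.
  V = {[35=39]}: π^{-1}(V) = {35, 39} ∉ τ ✗.
  V = {[36]}: π^{-1}(V) = {36} ∉ τ ✗.
  V = {[35=39], [36]}: π^{-1}(V) = {35, 36, 39} ∈ τ ✓.
  V = {[37=38]}: π^{-1}(V) = {37, 38} ∉ τ ✗.
  V = {[35=39], [37=38]}: π^{-1}(V) = {35, 37, 38, 39} ∉ τ ✗.
  V = {[36], [37=38]}: π^{-1}(V) = {36, 37, 38} ∉ τ ✗.
  V = {[35=39], [36], [37=38]}: π^{-1}(V) = {35, 36, 37, 38, 39} ∈ τ ✓.
Open sets in the quotient: τ_Q = {{}, {[35=39], [36]}, {[35=39], [36], [37=38]}} (3 elements).


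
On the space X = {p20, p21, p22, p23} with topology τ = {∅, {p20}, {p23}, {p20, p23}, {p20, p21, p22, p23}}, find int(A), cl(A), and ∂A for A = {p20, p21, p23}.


int(A) = {p20, p23}, cl(A) = {p20, p21, p22, p23}, ∂A = {p21, p22}.

Closed sets in (X, τ) are complements of opens:
  closed(X, τ) = {∅, {p21, p22}, {p20, p21, p22}, {p21, p22, p23}, {p20, p21, p22, p23}}.
int(A) = ⋃ {U ∈ τ : U ⊆ A}. Opens contained in A: ∅, {p20}, {p23}, {p20, p23}.
Taking the union of these: int(A) = {p20, p23}.
cl(A) = ⋂ {C closed : A ⊆ C}. Closed sets containing A: {p20, p21, p22, p23}.
Intersecting these: cl(A) = {p20, p21, p22, p23}.
∂A = cl(A) ∖ int(A) = {p20, p21, p22, p23} ∖ {p20, p23} = {p21, p22}.


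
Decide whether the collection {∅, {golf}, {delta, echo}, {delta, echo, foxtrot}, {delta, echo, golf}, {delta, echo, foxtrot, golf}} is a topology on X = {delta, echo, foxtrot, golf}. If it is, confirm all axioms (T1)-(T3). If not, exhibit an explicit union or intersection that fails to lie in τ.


τ IS a topology on X.

Axiom (T1): ∅ ∈ τ? Yes; X ∈ τ? Yes.
Axiom (T2/T3): check pairwise unions and intersections of members of τ.
All pairwise intersections and unions checked — each lies in τ. Therefore τ satisfies (T1), (T2), (T3): it IS a topology on X.


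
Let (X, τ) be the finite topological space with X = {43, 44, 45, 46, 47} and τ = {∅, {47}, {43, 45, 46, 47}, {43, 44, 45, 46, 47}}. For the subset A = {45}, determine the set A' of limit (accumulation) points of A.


A' = {43, 44, 46}

For each x ∈ X, list the open sets U ∈ τ with x ∈ U, then check whether U ∩ (A ∖ {x}) ≠ ∅ for every such U.
  x = 43: opens ∋ x are {43, 45, 46, 47}, {43, 44, 45, 46, 47}; each meets A ∖ {43}, so x IS a limit point.
  x = 44: opens ∋ x are {43, 44, 45, 46, 47}; each meets A ∖ {44}, so x IS a limit point.
  x = 45: open {43, 45, 46, 47} ∋ x has {43, 45, 46, 47} ∩ (A ∖ {45}) = ∅, so x is NOT a limit point.
  x = 46: opens ∋ x are {43, 45, 46, 47}, {43, 44, 45, 46, 47}; each meets A ∖ {46}, so x IS a limit point.
  x = 47: open {47} ∋ x has {47} ∩ (A ∖ {47}) = ∅, so x is NOT a limit point.
Collecting: A' = {43, 44, 46}.


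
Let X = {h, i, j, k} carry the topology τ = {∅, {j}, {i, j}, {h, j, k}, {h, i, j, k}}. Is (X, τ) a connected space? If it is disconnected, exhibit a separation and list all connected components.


(X, τ) is connected.

Find clopen sets (U ∈ τ with X ∖ U ∈ τ):
  U = ∅, X ∖ U = {h, i, j, k} — both open, so U is clopen.
  U = {h, i, j, k}, X ∖ U = ∅ — both open, so U is clopen.
Only trivial clopens (∅ and X) exist, so (X, τ) is connected.
Compute connected components by grouping points that agree on all clopens:
  component: {h, i, j, k}


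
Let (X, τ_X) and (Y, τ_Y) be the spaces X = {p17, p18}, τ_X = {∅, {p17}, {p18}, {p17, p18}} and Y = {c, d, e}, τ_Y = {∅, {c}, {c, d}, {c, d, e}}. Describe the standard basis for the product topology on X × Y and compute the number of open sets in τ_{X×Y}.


Basis B = {∅ × ∅, {p17} × {c}, {p18} × {c}, {p17} × {c, d}, {p17, p18} × {c}, {p18} × {c, d}, {p17} × {c, d, e}, {p18} × {c, d, e}, {p17, p18} × {c, d}, {p17, p18} × {c, d, e}}; |τ_{X×Y}| = 16.

Enumerate products U × V with U ∈ τ_X, V ∈ τ_Y (deduplicated):
  ∅ × ∅ = {} (∅)
  {p17} × {c} = {(p17,c)}
  {p18} × {c} = {(p18,c)}
  {p17} × {c, d} = {(p17,c), (p17,d)}
  {p17, p18} × {c} = {(p17,c), (p18,c)}
  {p18} × {c, d} = {(p18,c), (p18,d)}
  {p17} × {c, d, e} = {(p17,c), (p17,d), (p17,e)}
  {p18} × {c, d, e} = {(p18,c), (p18,d), (p18,e)}
  {p17, p18} × {c, d} = {(p17,c), (p17,d), (p18,c), (p18,d)}
  {p17, p18} × {c, d, e} = {(p17,c), (p17,d), (p17,e), (p18,c), (p18,d), (p18,e)}
These 10 distinct sets form the basis B.
Close under arbitrary unions to get τ_{X×Y}; counting gives |τ_{X×Y}| = 16.


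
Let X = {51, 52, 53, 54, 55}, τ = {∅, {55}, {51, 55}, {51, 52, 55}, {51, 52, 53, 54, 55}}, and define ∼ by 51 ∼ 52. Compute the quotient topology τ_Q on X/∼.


X/∼ = {[51=52], [53], [54], [55]}; |τ_Q| = 4.

Equivalence classes: [51=52], [53], [54], [55].
Quotient map π: X → X/∼ sends 51 ↦ [51=52], 52 ↦ [51=52], 53 ↦ [53], 54 ↦ [54], 55 ↦ [55].
For each subset V ⊆ X/∼, compute π^{-1}(V) ⊆ X and check whether π^{-1}(V) ∈ τ. V is open in τ_Q iff π^{-1}(V) ∈ τ.
  V = {}: π^{-1}(V) = ∅ ∈ τ ✓.
  V = {[51=52]}: π^{-1}(V) = {51, 52} ∉ τ ✗.
  V = {[53]}: π^{-1}(V) = {53} ∉ τ ✗.
  V = {[51=52], [53]}: π^{-1}(V) = {51, 52, 53} ∉ τ ✗.
  V = {[54]}: π^{-1}(V) = {54} ∉ τ ✗.
  V = {[51=52], [54]}: π^{-1}(V) = {51, 52, 54} ∉ τ ✗.
  V = {[53], [54]}: π^{-1}(V) = {53, 54} ∉ τ ✗.
  V = {[51=52], [53], [54]}: π^{-1}(V) = {51, 52, 53, 54} ∉ τ ✗.
  V = {[55]}: π^{-1}(V) = {55} ∈ τ ✓.
  V = {[51=52], [55]}: π^{-1}(V) = {51, 52, 55} ∈ τ ✓.
  V = {[53], [55]}: π^{-1}(V) = {53, 55} ∉ τ ✗.
  V = {[51=52], [53], [55]}: π^{-1}(V) = {51, 52, 53, 55} ∉ τ ✗.
  V = {[54], [55]}: π^{-1}(V) = {54, 55} ∉ τ ✗.
  V = {[51=52], [54], [55]}: π^{-1}(V) = {51, 52, 54, 55} ∉ τ ✗.
  V = {[53], [54], [55]}: π^{-1}(V) = {53, 54, 55} ∉ τ ✗.
  V = {[51=52], [53], [54], [55]}: π^{-1}(V) = {51, 52, 53, 54, 55} ∈ τ ✓.
Open sets in the quotient: τ_Q = {{}, {[55]}, {[51=52], [55]}, {[51=52], [53], [54], [55]}} (4 elements).


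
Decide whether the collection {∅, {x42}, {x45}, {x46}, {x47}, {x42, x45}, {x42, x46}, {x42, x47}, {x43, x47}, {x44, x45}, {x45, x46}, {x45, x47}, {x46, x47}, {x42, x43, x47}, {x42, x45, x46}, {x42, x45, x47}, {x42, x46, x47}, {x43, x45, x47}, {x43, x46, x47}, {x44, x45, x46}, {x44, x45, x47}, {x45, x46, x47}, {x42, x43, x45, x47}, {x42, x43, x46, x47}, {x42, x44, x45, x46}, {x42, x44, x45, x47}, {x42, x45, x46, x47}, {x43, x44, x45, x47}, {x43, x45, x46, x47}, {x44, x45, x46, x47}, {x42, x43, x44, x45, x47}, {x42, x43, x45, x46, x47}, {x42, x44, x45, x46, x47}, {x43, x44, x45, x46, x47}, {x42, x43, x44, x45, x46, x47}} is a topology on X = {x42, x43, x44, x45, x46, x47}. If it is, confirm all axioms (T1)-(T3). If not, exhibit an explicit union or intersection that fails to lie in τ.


τ is NOT a topology on X.

Axiom (T1): ∅ ∈ τ? Yes; X ∈ τ? Yes.
Axiom (T2/T3): check pairwise unions and intersections of members of τ.
Counterexample for (T2): {x42} ∪ {x44, x45} = {x42, x44, x45} ∉ τ. Therefore τ is NOT a topology.


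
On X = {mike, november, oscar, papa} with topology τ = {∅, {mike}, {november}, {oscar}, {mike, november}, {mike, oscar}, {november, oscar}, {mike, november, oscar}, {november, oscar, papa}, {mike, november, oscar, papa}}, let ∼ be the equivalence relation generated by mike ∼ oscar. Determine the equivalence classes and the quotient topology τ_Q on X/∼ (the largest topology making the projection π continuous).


X/∼ = {[mike=oscar], [november], [papa]}; |τ_Q| = 5.

Equivalence classes: [mike=oscar], [november], [papa].
Quotient map π: X → X/∼ sends mike ↦ [mike=oscar], november ↦ [november], oscar ↦ [mike=oscar], papa ↦ [papa].
For each subset V ⊆ X/∼, compute π^{-1}(V) ⊆ X and check whether π^{-1}(V) ∈ τ. V is open in τ_Q iff π^{-1}(V) ∈ τ.
  V = {}: π^{-1}(V) = ∅ ∈ τ ✓.
  V = {[mike=oscar]}: π^{-1}(V) = {mike, oscar} ∈ τ ✓.
  V = {[november]}: π^{-1}(V) = {november} ∈ τ ✓.
  V = {[mike=oscar], [november]}: π^{-1}(V) = {mike, november, oscar} ∈ τ ✓.
  V = {[papa]}: π^{-1}(V) = {papa} ∉ τ ✗.
  V = {[mike=oscar], [papa]}: π^{-1}(V) = {mike, oscar, papa} ∉ τ ✗.
  V = {[november], [papa]}: π^{-1}(V) = {november, papa} ∉ τ ✗.
  V = {[mike=oscar], [november], [papa]}: π^{-1}(V) = {mike, november, oscar, papa} ∈ τ ✓.
Open sets in the quotient: τ_Q = {{}, {[mike=oscar]}, {[november]}, {[mike=oscar], [november]}, {[mike=oscar], [november], [papa]}} (5 elements).


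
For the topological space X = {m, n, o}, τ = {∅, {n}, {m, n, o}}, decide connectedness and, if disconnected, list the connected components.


(X, τ) is connected.

Find clopen sets (U ∈ τ with X ∖ U ∈ τ):
  U = ∅, X ∖ U = {m, n, o} — both open, so U is clopen.
  U = {m, n, o}, X ∖ U = ∅ — both open, so U is clopen.
Only trivial clopens (∅ and X) exist, so (X, τ) is connected.
Compute connected components by grouping points that agree on all clopens:
  component: {m, n, o}


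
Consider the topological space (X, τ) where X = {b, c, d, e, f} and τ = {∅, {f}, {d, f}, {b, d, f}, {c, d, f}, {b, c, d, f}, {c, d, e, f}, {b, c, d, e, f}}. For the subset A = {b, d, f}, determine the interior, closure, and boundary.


int(A) = {b, d, f}, cl(A) = {b, c, d, e, f}, ∂A = {c, e}.

Closed sets in (X, τ) are complements of opens:
  closed(X, τ) = {∅, {b}, {e}, {b, e}, {c, e}, {b, c, e}, {b, c, d, e}, {b, c, d, e, f}}.
int(A) = ⋃ {U ∈ τ : U ⊆ A}. Opens contained in A: ∅, {f}, {d, f}, {b, d, f}.
Taking the union of these: int(A) = {b, d, f}.
cl(A) = ⋂ {C closed : A ⊆ C}. Closed sets containing A: {b, c, d, e, f}.
Intersecting these: cl(A) = {b, c, d, e, f}.
∂A = cl(A) ∖ int(A) = {b, c, d, e, f} ∖ {b, d, f} = {c, e}.


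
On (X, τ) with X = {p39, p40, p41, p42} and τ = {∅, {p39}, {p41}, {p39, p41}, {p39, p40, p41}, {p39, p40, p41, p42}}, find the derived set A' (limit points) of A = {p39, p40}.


A' = {p40, p42}

For each x ∈ X, list the open sets U ∈ τ with x ∈ U, then check whether U ∩ (A ∖ {x}) ≠ ∅ for every such U.
  x = p39: open {p39} ∋ x has {p39} ∩ (A ∖ {p39}) = ∅, so x is NOT a limit point.
  x = p40: opens ∋ x are {p39, p40, p41}, {p39, p40, p41, p42}; each meets A ∖ {p40}, so x IS a limit point.
  x = p41: open {p41} ∋ x has {p41} ∩ (A ∖ {p41}) = ∅, so x is NOT a limit point.
  x = p42: opens ∋ x are {p39, p40, p41, p42}; each meets A ∖ {p42}, so x IS a limit point.
Collecting: A' = {p40, p42}.


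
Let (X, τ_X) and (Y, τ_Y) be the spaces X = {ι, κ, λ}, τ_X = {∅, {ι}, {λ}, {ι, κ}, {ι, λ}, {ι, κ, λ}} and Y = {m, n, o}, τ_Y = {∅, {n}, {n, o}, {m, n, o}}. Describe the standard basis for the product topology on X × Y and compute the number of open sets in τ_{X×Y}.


Basis B = {∅ × ∅, {ι} × {n}, {λ} × {n}, {ι} × {n, o}, {ι, κ} × {n}, {ι, λ} × {n}, {λ} × {n, o}, {ι} × {m, n, o}, {ι, κ, λ} × {n}, {λ} × {m, n, o}, {ι, κ} × {n, o}, {ι, λ} × {n, o}, {ι, κ} × {m, n, o}, {ι, λ} × {m, n, o}, {ι, κ, λ} × {n, o}, {ι, κ, λ} × {m, n, o}}; |τ_{X×Y}| = 40.

Enumerate products U × V with U ∈ τ_X, V ∈ τ_Y (deduplicated):
  ∅ × ∅ = {} (∅)
  {ι} × {n} = {(ι,n)}
  {λ} × {n} = {(λ,n)}
  {ι} × {n, o} = {(ι,n), (ι,o)}
  {ι, κ} × {n} = {(ι,n), (κ,n)}
  {ι, λ} × {n} = {(ι,n), (λ,n)}
  {λ} × {n, o} = {(λ,n), (λ,o)}
  {ι} × {m, n, o} = {(ι,m), (ι,n), (ι,o)}
  {ι, κ, λ} × {n} = {(ι,n), (κ,n), (λ,n)}
  {λ} × {m, n, o} = {(λ,m), (λ,n), (λ,o)}
  {ι, κ} × {n, o} = {(ι,n), (ι,o), (κ,n), (κ,o)}
  {ι, λ} × {n, o} = {(ι,n), (ι,o), (λ,n), (λ,o)}
  {ι, κ} × {m, n, o} = {(ι,m), (ι,n), (ι,o), (κ,m), (κ,n), (κ,o)}
  {ι, λ} × {m, n, o} = {(ι,m), (ι,n), (ι,o), (λ,m), (λ,n), (λ,o)}
  {ι, κ, λ} × {n, o} = {(ι,n), (ι,o), (κ,n), (κ,o), (λ,n), (λ,o)}
  {ι, κ, λ} × {m, n, o} = {(ι,m), (ι,n), (ι,o), (κ,m), (κ,n), (κ,o), (λ,m), (λ,n), (λ,o)}
These 16 distinct sets form the basis B.
Close under arbitrary unions to get τ_{X×Y}; counting gives |τ_{X×Y}| = 40.


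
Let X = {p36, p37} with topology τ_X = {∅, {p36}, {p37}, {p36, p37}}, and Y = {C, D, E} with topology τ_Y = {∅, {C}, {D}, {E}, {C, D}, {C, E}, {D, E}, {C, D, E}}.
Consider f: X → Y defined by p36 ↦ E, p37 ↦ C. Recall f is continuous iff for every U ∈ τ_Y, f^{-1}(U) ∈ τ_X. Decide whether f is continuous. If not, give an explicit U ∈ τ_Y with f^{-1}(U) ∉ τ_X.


f IS continuous.

Compute f^{-1}(U) for each U ∈ τ_Y:
  U = ∅: f^{-1}(U) = ∅ ∈ τ_X ✓.
  U = {C}: f^{-1}(U) = {p37} ∈ τ_X ✓.
  U = {D}: f^{-1}(U) = ∅ ∈ τ_X ✓.
  U = {E}: f^{-1}(U) = {p36} ∈ τ_X ✓.
  U = {C, D}: f^{-1}(U) = {p37} ∈ τ_X ✓.
  U = {C, E}: f^{-1}(U) = {p36, p37} ∈ τ_X ✓.
  U = {D, E}: f^{-1}(U) = {p36} ∈ τ_X ✓.
  U = {C, D, E}: f^{-1}(U) = {p36, p37} ∈ τ_X ✓.
Every preimage lies in τ_X, so f IS continuous.


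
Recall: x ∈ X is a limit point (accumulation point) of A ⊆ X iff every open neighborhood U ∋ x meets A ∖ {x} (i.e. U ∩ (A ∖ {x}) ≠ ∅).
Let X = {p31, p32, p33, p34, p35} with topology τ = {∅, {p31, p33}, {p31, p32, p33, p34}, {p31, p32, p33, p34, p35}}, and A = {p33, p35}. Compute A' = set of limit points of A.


A' = {p31, p32, p34, p35}

For each x ∈ X, list the open sets U ∈ τ with x ∈ U, then check whether U ∩ (A ∖ {x}) ≠ ∅ for every such U.
  x = p31: opens ∋ x are {p31, p33}, {p31, p32, p33, p34}, {p31, p32, p33, p34, p35}; each meets A ∖ {p31}, so x IS a limit point.
  x = p32: opens ∋ x are {p31, p32, p33, p34}, {p31, p32, p33, p34, p35}; each meets A ∖ {p32}, so x IS a limit point.
  x = p33: open {p31, p33} ∋ x has {p31, p33} ∩ (A ∖ {p33}) = ∅, so x is NOT a limit point.
  x = p34: opens ∋ x are {p31, p32, p33, p34}, {p31, p32, p33, p34, p35}; each meets A ∖ {p34}, so x IS a limit point.
  x = p35: opens ∋ x are {p31, p32, p33, p34, p35}; each meets A ∖ {p35}, so x IS a limit point.
Collecting: A' = {p31, p32, p34, p35}.


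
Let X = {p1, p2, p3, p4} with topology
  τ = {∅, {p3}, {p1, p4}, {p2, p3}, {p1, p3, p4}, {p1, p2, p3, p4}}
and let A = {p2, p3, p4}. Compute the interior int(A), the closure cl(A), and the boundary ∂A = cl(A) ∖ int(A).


int(A) = {p2, p3}, cl(A) = {p1, p2, p3, p4}, ∂A = {p1, p4}.

Closed sets in (X, τ) are complements of opens:
  closed(X, τ) = {∅, {p2}, {p1, p4}, {p2, p3}, {p1, p2, p4}, {p1, p2, p3, p4}}.
int(A) = ⋃ {U ∈ τ : U ⊆ A}. Opens contained in A: ∅, {p3}, {p2, p3}.
Taking the union of these: int(A) = {p2, p3}.
cl(A) = ⋂ {C closed : A ⊆ C}. Closed sets containing A: {p1, p2, p3, p4}.
Intersecting these: cl(A) = {p1, p2, p3, p4}.
∂A = cl(A) ∖ int(A) = {p1, p2, p3, p4} ∖ {p2, p3} = {p1, p4}.


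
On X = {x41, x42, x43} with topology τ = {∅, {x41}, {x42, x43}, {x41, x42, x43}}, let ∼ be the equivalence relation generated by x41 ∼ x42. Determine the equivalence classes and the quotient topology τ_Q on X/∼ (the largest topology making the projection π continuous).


X/∼ = {[x41=x42], [x43]}; |τ_Q| = 2.

Equivalence classes: [x41=x42], [x43].
Quotient map π: X → X/∼ sends x41 ↦ [x41=x42], x42 ↦ [x41=x42], x43 ↦ [x43].
For each subset V ⊆ X/∼, compute π^{-1}(V) ⊆ X and check whether π^{-1}(V) ∈ τ. V is open in τ_Q iff π^{-1}(V) ∈ τ.
  V = {}: π^{-1}(V) = ∅ ∈ τ ✓.
  V = {[x41=x42]}: π^{-1}(V) = {x41, x42} ∉ τ ✗.
  V = {[x43]}: π^{-1}(V) = {x43} ∉ τ ✗.
  V = {[x41=x42], [x43]}: π^{-1}(V) = {x41, x42, x43} ∈ τ ✓.
Open sets in the quotient: τ_Q = {{}, {[x41=x42], [x43]}} (2 elements).


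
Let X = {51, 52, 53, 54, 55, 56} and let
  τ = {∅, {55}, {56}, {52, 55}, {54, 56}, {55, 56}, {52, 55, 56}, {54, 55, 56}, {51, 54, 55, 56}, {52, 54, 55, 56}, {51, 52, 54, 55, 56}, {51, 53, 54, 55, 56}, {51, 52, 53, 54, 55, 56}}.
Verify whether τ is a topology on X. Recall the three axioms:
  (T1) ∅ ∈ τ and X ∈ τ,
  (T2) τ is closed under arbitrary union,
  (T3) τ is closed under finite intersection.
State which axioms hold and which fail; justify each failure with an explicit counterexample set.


τ IS a topology on X.

Axiom (T1): ∅ ∈ τ? Yes; X ∈ τ? Yes.
Axiom (T2/T3): check pairwise unions and intersections of members of τ.
All pairwise intersections and unions checked — each lies in τ. Therefore τ satisfies (T1), (T2), (T3): it IS a topology on X.


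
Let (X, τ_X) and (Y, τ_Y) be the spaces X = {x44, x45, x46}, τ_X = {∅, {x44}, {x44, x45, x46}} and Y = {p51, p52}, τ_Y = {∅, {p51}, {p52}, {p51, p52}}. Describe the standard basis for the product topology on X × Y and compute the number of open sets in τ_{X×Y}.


Basis B = {∅ × ∅, {x44} × {p51}, {x44} × {p52}, {x44} × {p51, p52}, {x44, x45, x46} × {p51}, {x44, x45, x46} × {p52}, {x44, x45, x46} × {p51, p52}}; |τ_{X×Y}| = 9.

Enumerate products U × V with U ∈ τ_X, V ∈ τ_Y (deduplicated):
  ∅ × ∅ = {} (∅)
  {x44} × {p51} = {(x44,p51)}
  {x44} × {p52} = {(x44,p52)}
  {x44} × {p51, p52} = {(x44,p51), (x44,p52)}
  {x44, x45, x46} × {p51} = {(x44,p51), (x45,p51), (x46,p51)}
  {x44, x45, x46} × {p52} = {(x44,p52), (x45,p52), (x46,p52)}
  {x44, x45, x46} × {p51, p52} = {(x44,p51), (x44,p52), (x45,p51), (x45,p52), (x46,p51), (x46,p52)}
These 7 distinct sets form the basis B.
Close under arbitrary unions to get τ_{X×Y}; counting gives |τ_{X×Y}| = 9.


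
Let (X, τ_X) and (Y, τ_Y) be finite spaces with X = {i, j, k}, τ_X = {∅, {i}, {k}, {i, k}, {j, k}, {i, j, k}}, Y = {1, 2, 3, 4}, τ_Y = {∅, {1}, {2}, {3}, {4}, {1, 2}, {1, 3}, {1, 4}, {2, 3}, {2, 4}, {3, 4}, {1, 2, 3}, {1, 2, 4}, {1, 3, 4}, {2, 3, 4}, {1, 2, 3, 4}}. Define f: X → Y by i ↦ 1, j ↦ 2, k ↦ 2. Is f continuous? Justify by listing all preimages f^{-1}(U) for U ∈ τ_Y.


f IS continuous.

Compute f^{-1}(U) for each U ∈ τ_Y:
  U = ∅: f^{-1}(U) = ∅ ∈ τ_X ✓.
  U = {1}: f^{-1}(U) = {i} ∈ τ_X ✓.
  U = {2}: f^{-1}(U) = {j, k} ∈ τ_X ✓.
  U = {3}: f^{-1}(U) = ∅ ∈ τ_X ✓.
  U = {4}: f^{-1}(U) = ∅ ∈ τ_X ✓.
  U = {1, 2}: f^{-1}(U) = {i, j, k} ∈ τ_X ✓.
  U = {1, 3}: f^{-1}(U) = {i} ∈ τ_X ✓.
  U = {1, 4}: f^{-1}(U) = {i} ∈ τ_X ✓.
  U = {2, 3}: f^{-1}(U) = {j, k} ∈ τ_X ✓.
  U = {2, 4}: f^{-1}(U) = {j, k} ∈ τ_X ✓.
  U = {3, 4}: f^{-1}(U) = ∅ ∈ τ_X ✓.
  U = {1, 2, 3}: f^{-1}(U) = {i, j, k} ∈ τ_X ✓.
  U = {1, 2, 4}: f^{-1}(U) = {i, j, k} ∈ τ_X ✓.
  U = {1, 3, 4}: f^{-1}(U) = {i} ∈ τ_X ✓.
  U = {2, 3, 4}: f^{-1}(U) = {j, k} ∈ τ_X ✓.
  U = {1, 2, 3, 4}: f^{-1}(U) = {i, j, k} ∈ τ_X ✓.
Every preimage lies in τ_X, so f IS continuous.


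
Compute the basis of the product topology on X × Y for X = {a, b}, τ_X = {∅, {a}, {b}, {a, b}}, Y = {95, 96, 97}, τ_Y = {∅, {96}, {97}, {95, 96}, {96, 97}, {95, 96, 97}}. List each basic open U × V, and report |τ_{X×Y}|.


Basis B = {∅ × ∅, {a} × {96}, {a} × {97}, {b} × {96}, {b} × {97}, {a} × {95, 96}, {a} × {96, 97}, {a, b} × {96}, {a, b} × {97}, {b} × {95, 96}, {b} × {96, 97}, {a} × {95, 96, 97}, {b} × {95, 96, 97}, {a, b} × {95, 96}, {a, b} × {96, 97}, {a, b} × {95, 96, 97}}; |τ_{X×Y}| = 36.

Enumerate products U × V with U ∈ τ_X, V ∈ τ_Y (deduplicated):
  ∅ × ∅ = {} (∅)
  {a} × {96} = {(a,96)}
  {a} × {97} = {(a,97)}
  {b} × {96} = {(b,96)}
  {b} × {97} = {(b,97)}
  {a} × {95, 96} = {(a,95), (a,96)}
  {a} × {96, 97} = {(a,96), (a,97)}
  {a, b} × {96} = {(a,96), (b,96)}
  {a, b} × {97} = {(a,97), (b,97)}
  {b} × {95, 96} = {(b,95), (b,96)}
  {b} × {96, 97} = {(b,96), (b,97)}
  {a} × {95, 96, 97} = {(a,95), (a,96), (a,97)}
  {b} × {95, 96, 97} = {(b,95), (b,96), (b,97)}
  {a, b} × {95, 96} = {(a,95), (a,96), (b,95), (b,96)}
  {a, b} × {96, 97} = {(a,96), (a,97), (b,96), (b,97)}
  {a, b} × {95, 96, 97} = {(a,95), (a,96), (a,97), (b,95), (b,96), (b,97)}
These 16 distinct sets form the basis B.
Close under arbitrary unions to get τ_{X×Y}; counting gives |τ_{X×Y}| = 36.


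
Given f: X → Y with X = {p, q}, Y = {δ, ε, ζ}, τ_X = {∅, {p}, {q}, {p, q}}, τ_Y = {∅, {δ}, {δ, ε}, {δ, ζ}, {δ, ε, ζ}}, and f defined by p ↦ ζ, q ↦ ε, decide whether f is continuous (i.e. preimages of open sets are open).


f IS continuous.

Compute f^{-1}(U) for each U ∈ τ_Y:
  U = ∅: f^{-1}(U) = ∅ ∈ τ_X ✓.
  U = {δ}: f^{-1}(U) = ∅ ∈ τ_X ✓.
  U = {δ, ε}: f^{-1}(U) = {q} ∈ τ_X ✓.
  U = {δ, ζ}: f^{-1}(U) = {p} ∈ τ_X ✓.
  U = {δ, ε, ζ}: f^{-1}(U) = {p, q} ∈ τ_X ✓.
Every preimage lies in τ_X, so f IS continuous.


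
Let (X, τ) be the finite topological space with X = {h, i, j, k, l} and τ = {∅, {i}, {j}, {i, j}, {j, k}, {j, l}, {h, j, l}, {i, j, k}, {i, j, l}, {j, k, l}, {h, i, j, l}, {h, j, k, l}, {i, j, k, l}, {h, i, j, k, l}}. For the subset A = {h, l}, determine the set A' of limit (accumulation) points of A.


A' = {h}

For each x ∈ X, list the open sets U ∈ τ with x ∈ U, then check whether U ∩ (A ∖ {x}) ≠ ∅ for every such U.
  x = h: opens ∋ x are {h, j, l}, {h, i, j, l}, {h, j, k, l}, {h, i, j, k, l}; each meets A ∖ {h}, so x IS a limit point.
  x = i: open {i} ∋ x has {i} ∩ (A ∖ {i}) = ∅, so x is NOT a limit point.
  x = j: open {j} ∋ x has {j} ∩ (A ∖ {j}) = ∅, so x is NOT a limit point.
  x = k: open {j, k} ∋ x has {j, k} ∩ (A ∖ {k}) = ∅, so x is NOT a limit point.
  x = l: open {j, l} ∋ x has {j, l} ∩ (A ∖ {l}) = ∅, so x is NOT a limit point.
Collecting: A' = {h}.


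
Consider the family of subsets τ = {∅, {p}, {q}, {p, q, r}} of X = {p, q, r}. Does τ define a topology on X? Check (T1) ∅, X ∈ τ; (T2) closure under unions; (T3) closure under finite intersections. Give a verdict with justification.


τ is NOT a topology on X.

Axiom (T1): ∅ ∈ τ? Yes; X ∈ τ? Yes.
Axiom (T2/T3): check pairwise unions and intersections of members of τ.
Counterexample for (T2): {p} ∪ {q} = {p, q} ∉ τ. Therefore τ is NOT a topology.


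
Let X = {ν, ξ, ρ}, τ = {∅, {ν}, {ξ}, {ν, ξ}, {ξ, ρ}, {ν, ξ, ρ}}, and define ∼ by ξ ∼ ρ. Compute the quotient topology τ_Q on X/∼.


X/∼ = {[ν], [ξ=ρ]}; |τ_Q| = 4.

Equivalence classes: [ν], [ξ=ρ].
Quotient map π: X → X/∼ sends ν ↦ [ν], ξ ↦ [ξ=ρ], ρ ↦ [ξ=ρ].
For each subset V ⊆ X/∼, compute π^{-1}(V) ⊆ X and check whether π^{-1}(V) ∈ τ. V is open in τ_Q iff π^{-1}(V) ∈ τ.
  V = {}: π^{-1}(V) = ∅ ∈ τ ✓.
  V = {[ν]}: π^{-1}(V) = {ν} ∈ τ ✓.
  V = {[ξ=ρ]}: π^{-1}(V) = {ξ, ρ} ∈ τ ✓.
  V = {[ν], [ξ=ρ]}: π^{-1}(V) = {ν, ξ, ρ} ∈ τ ✓.
Open sets in the quotient: τ_Q = {{}, {[ν]}, {[ξ=ρ]}, {[ν], [ξ=ρ]}} (4 elements).


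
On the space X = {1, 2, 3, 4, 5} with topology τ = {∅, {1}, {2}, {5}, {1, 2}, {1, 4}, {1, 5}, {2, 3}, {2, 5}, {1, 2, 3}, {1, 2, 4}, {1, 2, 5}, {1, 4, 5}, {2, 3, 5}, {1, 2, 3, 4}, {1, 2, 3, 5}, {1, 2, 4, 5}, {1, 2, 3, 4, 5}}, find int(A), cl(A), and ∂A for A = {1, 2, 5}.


int(A) = {1, 2, 5}, cl(A) = {1, 2, 3, 4, 5}, ∂A = {3, 4}.

Closed sets in (X, τ) are complements of opens:
  closed(X, τ) = {∅, {3}, {4}, {5}, {1, 4}, {2, 3}, {3, 4}, {3, 5}, {4, 5}, {1, 3, 4}, {1, 4, 5}, {2, 3, 4}, {2, 3, 5}, {3, 4, 5}, {1, 2, 3, 4}, {1, 3, 4, 5}, {2, 3, 4, 5}, {1, 2, 3, 4, 5}}.
int(A) = ⋃ {U ∈ τ : U ⊆ A}. Opens contained in A: ∅, {1}, {2}, {5}, {1, 2}, {1, 5}, {2, 5}, {1, 2, 5}.
Taking the union of these: int(A) = {1, 2, 5}.
cl(A) = ⋂ {C closed : A ⊆ C}. Closed sets containing A: {1, 2, 3, 4, 5}.
Intersecting these: cl(A) = {1, 2, 3, 4, 5}.
∂A = cl(A) ∖ int(A) = {1, 2, 3, 4, 5} ∖ {1, 2, 5} = {3, 4}.


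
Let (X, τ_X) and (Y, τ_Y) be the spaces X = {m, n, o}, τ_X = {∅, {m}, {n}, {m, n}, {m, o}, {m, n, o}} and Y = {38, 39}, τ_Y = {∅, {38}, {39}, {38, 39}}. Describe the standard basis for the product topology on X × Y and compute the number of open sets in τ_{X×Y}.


Basis B = {∅ × ∅, {m} × {38}, {m} × {39}, {n} × {38}, {n} × {39}, {m} × {38, 39}, {m, n} × {38}, {m, o} × {38}, {m, n} × {39}, {m, o} × {39}, {n} × {38, 39}, {m, n, o} × {38}, {m, n, o} × {39}, {m, n} × {38, 39}, {m, o} × {38, 39}, {m, n, o} × {38, 39}}; |τ_{X×Y}| = 36.

Enumerate products U × V with U ∈ τ_X, V ∈ τ_Y (deduplicated):
  ∅ × ∅ = {} (∅)
  {m} × {38} = {(m,38)}
  {m} × {39} = {(m,39)}
  {n} × {38} = {(n,38)}
  {n} × {39} = {(n,39)}
  {m} × {38, 39} = {(m,38), (m,39)}
  {m, n} × {38} = {(m,38), (n,38)}
  {m, o} × {38} = {(m,38), (o,38)}
  {m, n} × {39} = {(m,39), (n,39)}
  {m, o} × {39} = {(m,39), (o,39)}
  {n} × {38, 39} = {(n,38), (n,39)}
  {m, n, o} × {38} = {(m,38), (n,38), (o,38)}
  {m, n, o} × {39} = {(m,39), (n,39), (o,39)}
  {m, n} × {38, 39} = {(m,38), (m,39), (n,38), (n,39)}
  {m, o} × {38, 39} = {(m,38), (m,39), (o,38), (o,39)}
  {m, n, o} × {38, 39} = {(m,38), (m,39), (n,38), (n,39), (o,38), (o,39)}
These 16 distinct sets form the basis B.
Close under arbitrary unions to get τ_{X×Y}; counting gives |τ_{X×Y}| = 36.


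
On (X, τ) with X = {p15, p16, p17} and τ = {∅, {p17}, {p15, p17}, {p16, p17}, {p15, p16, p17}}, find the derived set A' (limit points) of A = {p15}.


A' = ∅

For each x ∈ X, list the open sets U ∈ τ with x ∈ U, then check whether U ∩ (A ∖ {x}) ≠ ∅ for every such U.
  x = p15: open {p15, p17} ∋ x has {p15, p17} ∩ (A ∖ {p15}) = ∅, so x is NOT a limit point.
  x = p16: open {p16, p17} ∋ x has {p16, p17} ∩ (A ∖ {p16}) = ∅, so x is NOT a limit point.
  x = p17: open {p17} ∋ x has {p17} ∩ (A ∖ {p17}) = ∅, so x is NOT a limit point.
Collecting: A' = ∅.


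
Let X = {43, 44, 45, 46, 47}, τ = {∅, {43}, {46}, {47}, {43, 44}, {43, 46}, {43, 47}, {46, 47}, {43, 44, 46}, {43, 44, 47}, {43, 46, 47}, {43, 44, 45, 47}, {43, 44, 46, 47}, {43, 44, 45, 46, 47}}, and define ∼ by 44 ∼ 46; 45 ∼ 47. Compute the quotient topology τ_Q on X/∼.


X/∼ = {[43], [44=46], [45=47]}; |τ_Q| = 4.

Equivalence classes: [43], [44=46], [45=47].
Quotient map π: X → X/∼ sends 43 ↦ [43], 44 ↦ [44=46], 45 ↦ [45=47], 46 ↦ [44=46], 47 ↦ [45=47].
For each subset V ⊆ X/∼, compute π^{-1}(V) ⊆ X and check whether π^{-1}(V) ∈ τ. V is open in τ_Q iff π^{-1}(V) ∈ τ.
  V = {}: π^{-1}(V) = ∅ ∈ τ ✓.
  V = {[43]}: π^{-1}(V) = {43} ∈ τ ✓.
  V = {[44=46]}: π^{-1}(V) = {44, 46} ∉ τ ✗.
  V = {[43], [44=46]}: π^{-1}(V) = {43, 44, 46} ∈ τ ✓.
  V = {[45=47]}: π^{-1}(V) = {45, 47} ∉ τ ✗.
  V = {[43], [45=47]}: π^{-1}(V) = {43, 45, 47} ∉ τ ✗.
  V = {[44=46], [45=47]}: π^{-1}(V) = {44, 45, 46, 47} ∉ τ ✗.
  V = {[43], [44=46], [45=47]}: π^{-1}(V) = {43, 44, 45, 46, 47} ∈ τ ✓.
Open sets in the quotient: τ_Q = {{}, {[43]}, {[43], [44=46]}, {[43], [44=46], [45=47]}} (4 elements).


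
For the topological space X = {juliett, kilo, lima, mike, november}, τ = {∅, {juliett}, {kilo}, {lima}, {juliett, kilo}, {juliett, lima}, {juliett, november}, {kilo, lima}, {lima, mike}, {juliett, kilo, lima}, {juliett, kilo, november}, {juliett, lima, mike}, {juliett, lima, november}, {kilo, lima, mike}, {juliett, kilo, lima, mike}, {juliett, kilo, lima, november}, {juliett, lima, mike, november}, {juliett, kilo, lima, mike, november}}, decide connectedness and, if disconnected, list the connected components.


(X, τ) is disconnected; components = [{kilo}, {juliett, november}, {lima, mike}].

Find clopen sets (U ∈ τ with X ∖ U ∈ τ):
  U = ∅, X ∖ U = {juliett, kilo, lima, mike, november} — both open, so U is clopen.
  U = {kilo}, X ∖ U = {juliett, lima, mike, november} — both open, so U is clopen.
  U = {juliett, november}, X ∖ U = {kilo, lima, mike} — both open, so U is clopen.
  U = {lima, mike}, X ∖ U = {juliett, kilo, november} — both open, so U is clopen.
  U = {juliett, kilo, november}, X ∖ U = {lima, mike} — both open, so U is clopen.
  U = {kilo, lima, mike}, X ∖ U = {juliett, november} — both open, so U is clopen.
  U = {juliett, lima, mike, november}, X ∖ U = {kilo} — both open, so U is clopen.
  U = {juliett, kilo, lima, mike, november}, X ∖ U = ∅ — both open, so U is clopen.
Nontrivial clopen(s) exist: e.g. {juliett, november}. So (X, τ) is disconnected.
Compute connected components by grouping points that agree on all clopens:
  component: {kilo}
  component: {juliett, november}
  component: {lima, mike}


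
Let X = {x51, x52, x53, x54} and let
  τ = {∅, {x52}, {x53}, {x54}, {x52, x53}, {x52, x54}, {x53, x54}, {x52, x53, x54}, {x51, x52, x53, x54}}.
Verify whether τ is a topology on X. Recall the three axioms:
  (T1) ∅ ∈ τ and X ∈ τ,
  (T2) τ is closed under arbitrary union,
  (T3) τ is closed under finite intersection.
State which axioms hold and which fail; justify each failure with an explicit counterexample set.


τ IS a topology on X.

Axiom (T1): ∅ ∈ τ? Yes; X ∈ τ? Yes.
Axiom (T2/T3): check pairwise unions and intersections of members of τ.
All pairwise intersections and unions checked — each lies in τ. Therefore τ satisfies (T1), (T2), (T3): it IS a topology on X.


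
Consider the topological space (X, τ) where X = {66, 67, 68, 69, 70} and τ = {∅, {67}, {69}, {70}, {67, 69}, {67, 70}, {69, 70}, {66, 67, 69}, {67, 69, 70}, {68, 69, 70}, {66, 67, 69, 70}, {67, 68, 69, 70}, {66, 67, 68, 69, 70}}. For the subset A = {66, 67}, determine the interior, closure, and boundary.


int(A) = {67}, cl(A) = {66, 67}, ∂A = {66}.

Closed sets in (X, τ) are complements of opens:
  closed(X, τ) = {∅, {66}, {68}, {66, 67}, {66, 68}, {68, 70}, {66, 67, 68}, {66, 68, 69}, {66, 68, 70}, {66, 67, 68, 69}, {66, 67, 68, 70}, {66, 68, 69, 70}, {66, 67, 68, 69, 70}}.
int(A) = ⋃ {U ∈ τ : U ⊆ A}. Opens contained in A: ∅, {67}.
Taking the union of these: int(A) = {67}.
cl(A) = ⋂ {C closed : A ⊆ C}. Closed sets containing A: {66, 67}, {66, 67, 68}, {66, 67, 68, 69}, {66, 67, 68, 70}, {66, 67, 68, 69, 70}.
Intersecting these: cl(A) = {66, 67}.
∂A = cl(A) ∖ int(A) = {66, 67} ∖ {67} = {66}.


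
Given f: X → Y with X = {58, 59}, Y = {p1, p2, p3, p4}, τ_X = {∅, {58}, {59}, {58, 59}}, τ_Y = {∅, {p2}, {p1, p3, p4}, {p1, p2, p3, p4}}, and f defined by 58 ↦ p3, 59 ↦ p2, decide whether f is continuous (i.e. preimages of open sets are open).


f IS continuous.

Compute f^{-1}(U) for each U ∈ τ_Y:
  U = ∅: f^{-1}(U) = ∅ ∈ τ_X ✓.
  U = {p2}: f^{-1}(U) = {59} ∈ τ_X ✓.
  U = {p1, p3, p4}: f^{-1}(U) = {58} ∈ τ_X ✓.
  U = {p1, p2, p3, p4}: f^{-1}(U) = {58, 59} ∈ τ_X ✓.
Every preimage lies in τ_X, so f IS continuous.


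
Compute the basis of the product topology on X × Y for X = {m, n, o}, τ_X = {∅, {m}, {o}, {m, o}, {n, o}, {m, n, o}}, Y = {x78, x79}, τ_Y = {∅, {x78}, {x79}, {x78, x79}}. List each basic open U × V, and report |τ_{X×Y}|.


Basis B = {∅ × ∅, {m} × {x78}, {m} × {x79}, {o} × {x78}, {o} × {x79}, {m} × {x78, x79}, {m, o} × {x78}, {m, o} × {x79}, {n, o} × {x78}, {n, o} × {x79}, {o} × {x78, x79}, {m, n, o} × {x78}, {m, n, o} × {x79}, {m, o} × {x78, x79}, {n, o} × {x78, x79}, {m, n, o} × {x78, x79}}; |τ_{X×Y}| = 36.

Enumerate products U × V with U ∈ τ_X, V ∈ τ_Y (deduplicated):
  ∅ × ∅ = {} (∅)
  {m} × {x78} = {(m,x78)}
  {m} × {x79} = {(m,x79)}
  {o} × {x78} = {(o,x78)}
  {o} × {x79} = {(o,x79)}
  {m} × {x78, x79} = {(m,x78), (m,x79)}
  {m, o} × {x78} = {(m,x78), (o,x78)}
  {m, o} × {x79} = {(m,x79), (o,x79)}
  {n, o} × {x78} = {(n,x78), (o,x78)}
  {n, o} × {x79} = {(n,x79), (o,x79)}
  {o} × {x78, x79} = {(o,x78), (o,x79)}
  {m, n, o} × {x78} = {(m,x78), (n,x78), (o,x78)}
  {m, n, o} × {x79} = {(m,x79), (n,x79), (o,x79)}
  {m, o} × {x78, x79} = {(m,x78), (m,x79), (o,x78), (o,x79)}
  {n, o} × {x78, x79} = {(n,x78), (n,x79), (o,x78), (o,x79)}
  {m, n, o} × {x78, x79} = {(m,x78), (m,x79), (n,x78), (n,x79), (o,x78), (o,x79)}
These 16 distinct sets form the basis B.
Close under arbitrary unions to get τ_{X×Y}; counting gives |τ_{X×Y}| = 36.


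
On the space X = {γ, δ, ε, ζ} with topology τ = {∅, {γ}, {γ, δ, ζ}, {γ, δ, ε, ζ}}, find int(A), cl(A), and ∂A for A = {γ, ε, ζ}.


int(A) = {γ}, cl(A) = {γ, δ, ε, ζ}, ∂A = {δ, ε, ζ}.

Closed sets in (X, τ) are complements of opens:
  closed(X, τ) = {∅, {ε}, {δ, ε, ζ}, {γ, δ, ε, ζ}}.
int(A) = ⋃ {U ∈ τ : U ⊆ A}. Opens contained in A: ∅, {γ}.
Taking the union of these: int(A) = {γ}.
cl(A) = ⋂ {C closed : A ⊆ C}. Closed sets containing A: {γ, δ, ε, ζ}.
Intersecting these: cl(A) = {γ, δ, ε, ζ}.
∂A = cl(A) ∖ int(A) = {γ, δ, ε, ζ} ∖ {γ} = {δ, ε, ζ}.


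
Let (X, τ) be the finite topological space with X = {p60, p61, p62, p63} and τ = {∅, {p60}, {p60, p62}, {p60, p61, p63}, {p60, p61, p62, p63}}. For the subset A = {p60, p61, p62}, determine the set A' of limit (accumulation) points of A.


A' = {p61, p62, p63}

For each x ∈ X, list the open sets U ∈ τ with x ∈ U, then check whether U ∩ (A ∖ {x}) ≠ ∅ for every such U.
  x = p60: open {p60} ∋ x has {p60} ∩ (A ∖ {p60}) = ∅, so x is NOT a limit point.
  x = p61: opens ∋ x are {p60, p61, p63}, {p60, p61, p62, p63}; each meets A ∖ {p61}, so x IS a limit point.
  x = p62: opens ∋ x are {p60, p62}, {p60, p61, p62, p63}; each meets A ∖ {p62}, so x IS a limit point.
  x = p63: opens ∋ x are {p60, p61, p63}, {p60, p61, p62, p63}; each meets A ∖ {p63}, so x IS a limit point.
Collecting: A' = {p61, p62, p63}.


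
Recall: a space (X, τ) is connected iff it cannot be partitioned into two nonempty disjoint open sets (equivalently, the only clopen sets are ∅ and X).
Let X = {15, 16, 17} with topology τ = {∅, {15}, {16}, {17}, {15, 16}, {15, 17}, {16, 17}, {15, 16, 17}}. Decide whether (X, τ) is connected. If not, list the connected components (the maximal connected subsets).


(X, τ) is disconnected; components = [{15}, {16}, {17}].

Find clopen sets (U ∈ τ with X ∖ U ∈ τ):
  U = ∅, X ∖ U = {15, 16, 17} — both open, so U is clopen.
  U = {15}, X ∖ U = {16, 17} — both open, so U is clopen.
  U = {16}, X ∖ U = {15, 17} — both open, so U is clopen.
  U = {17}, X ∖ U = {15, 16} — both open, so U is clopen.
  U = {15, 16}, X ∖ U = {17} — both open, so U is clopen.
  U = {15, 17}, X ∖ U = {16} — both open, so U is clopen.
  U = {16, 17}, X ∖ U = {15} — both open, so U is clopen.
  U = {15, 16, 17}, X ∖ U = ∅ — both open, so U is clopen.
Nontrivial clopen(s) exist: e.g. {17}. So (X, τ) is disconnected.
Compute connected components by grouping points that agree on all clopens:
  component: {15}
  component: {16}
  component: {17}


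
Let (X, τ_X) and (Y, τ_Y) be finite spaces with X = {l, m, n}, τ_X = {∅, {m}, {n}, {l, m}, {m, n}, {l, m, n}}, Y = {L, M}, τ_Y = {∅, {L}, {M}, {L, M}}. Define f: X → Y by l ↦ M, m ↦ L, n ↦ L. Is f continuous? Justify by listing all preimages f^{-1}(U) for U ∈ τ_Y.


f is NOT continuous.

Compute f^{-1}(U) for each U ∈ τ_Y:
  U = ∅: f^{-1}(U) = ∅ ∈ τ_X ✓.
  U = {L}: f^{-1}(U) = {m, n} ∈ τ_X ✓.
  U = {M}: f^{-1}(U) = {l} ∉ τ_X ✗.
  U = {L, M}: f^{-1}(U) = {l, m, n} ∈ τ_X ✓.
Found U = {M} with f^{-1}(U) = {l} not in τ_X. Therefore f is NOT continuous.


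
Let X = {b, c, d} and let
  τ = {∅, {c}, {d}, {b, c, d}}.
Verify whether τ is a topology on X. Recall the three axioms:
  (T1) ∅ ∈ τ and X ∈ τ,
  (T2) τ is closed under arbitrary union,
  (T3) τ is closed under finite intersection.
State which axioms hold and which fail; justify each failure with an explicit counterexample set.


τ is NOT a topology on X.

Axiom (T1): ∅ ∈ τ? Yes; X ∈ τ? Yes.
Axiom (T2/T3): check pairwise unions and intersections of members of τ.
Counterexample for (T2): {c} ∪ {d} = {c, d} ∉ τ. Therefore τ is NOT a topology.


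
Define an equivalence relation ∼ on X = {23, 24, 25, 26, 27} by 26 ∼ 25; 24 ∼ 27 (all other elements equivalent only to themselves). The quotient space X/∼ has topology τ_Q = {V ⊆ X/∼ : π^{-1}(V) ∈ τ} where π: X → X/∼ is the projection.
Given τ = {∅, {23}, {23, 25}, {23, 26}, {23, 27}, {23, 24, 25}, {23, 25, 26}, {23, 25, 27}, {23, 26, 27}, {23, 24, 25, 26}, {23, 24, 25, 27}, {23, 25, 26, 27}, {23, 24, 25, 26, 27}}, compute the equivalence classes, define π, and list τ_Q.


X/∼ = {[23], [24=27], [25=26]}; |τ_Q| = 4.

Equivalence classes: [23], [24=27], [25=26].
Quotient map π: X → X/∼ sends 23 ↦ [23], 24 ↦ [24=27], 25 ↦ [25=26], 26 ↦ [25=26], 27 ↦ [24=27].
For each subset V ⊆ X/∼, compute π^{-1}(V) ⊆ X and check whether π^{-1}(V) ∈ τ. V is open in τ_Q iff π^{-1}(V) ∈ τ.
  V = {}: π^{-1}(V) = ∅ ∈ τ ✓.
  V = {[23]}: π^{-1}(V) = {23} ∈ τ ✓.
  V = {[24=27]}: π^{-1}(V) = {24, 27} ∉ τ ✗.
  V = {[23], [24=27]}: π^{-1}(V) = {23, 24, 27} ∉ τ ✗.
  V = {[25=26]}: π^{-1}(V) = {25, 26} ∉ τ ✗.
  V = {[23], [25=26]}: π^{-1}(V) = {23, 25, 26} ∈ τ ✓.
  V = {[24=27], [25=26]}: π^{-1}(V) = {24, 25, 26, 27} ∉ τ ✗.
  V = {[23], [24=27], [25=26]}: π^{-1}(V) = {23, 24, 25, 26, 27} ∈ τ ✓.
Open sets in the quotient: τ_Q = {{}, {[23]}, {[23], [25=26]}, {[23], [24=27], [25=26]}} (4 elements).


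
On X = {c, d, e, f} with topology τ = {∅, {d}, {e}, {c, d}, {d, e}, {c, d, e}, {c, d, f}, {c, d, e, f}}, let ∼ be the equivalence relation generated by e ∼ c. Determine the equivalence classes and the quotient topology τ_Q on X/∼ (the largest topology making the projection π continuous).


X/∼ = {[c=e], [d], [f]}; |τ_Q| = 4.

Equivalence classes: [c=e], [d], [f].
Quotient map π: X → X/∼ sends c ↦ [c=e], d ↦ [d], e ↦ [c=e], f ↦ [f].
For each subset V ⊆ X/∼, compute π^{-1}(V) ⊆ X and check whether π^{-1}(V) ∈ τ. V is open in τ_Q iff π^{-1}(V) ∈ τ.
  V = {}: π^{-1}(V) = ∅ ∈ τ ✓.
  V = {[c=e]}: π^{-1}(V) = {c, e} ∉ τ ✗.
  V = {[d]}: π^{-1}(V) = {d} ∈ τ ✓.
  V = {[c=e], [d]}: π^{-1}(V) = {c, d, e} ∈ τ ✓.
  V = {[f]}: π^{-1}(V) = {f} ∉ τ ✗.
  V = {[c=e], [f]}: π^{-1}(V) = {c, e, f} ∉ τ ✗.
  V = {[d], [f]}: π^{-1}(V) = {d, f} ∉ τ ✗.
  V = {[c=e], [d], [f]}: π^{-1}(V) = {c, d, e, f} ∈ τ ✓.
Open sets in the quotient: τ_Q = {{}, {[d]}, {[c=e], [d]}, {[c=e], [d], [f]}} (4 elements).
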